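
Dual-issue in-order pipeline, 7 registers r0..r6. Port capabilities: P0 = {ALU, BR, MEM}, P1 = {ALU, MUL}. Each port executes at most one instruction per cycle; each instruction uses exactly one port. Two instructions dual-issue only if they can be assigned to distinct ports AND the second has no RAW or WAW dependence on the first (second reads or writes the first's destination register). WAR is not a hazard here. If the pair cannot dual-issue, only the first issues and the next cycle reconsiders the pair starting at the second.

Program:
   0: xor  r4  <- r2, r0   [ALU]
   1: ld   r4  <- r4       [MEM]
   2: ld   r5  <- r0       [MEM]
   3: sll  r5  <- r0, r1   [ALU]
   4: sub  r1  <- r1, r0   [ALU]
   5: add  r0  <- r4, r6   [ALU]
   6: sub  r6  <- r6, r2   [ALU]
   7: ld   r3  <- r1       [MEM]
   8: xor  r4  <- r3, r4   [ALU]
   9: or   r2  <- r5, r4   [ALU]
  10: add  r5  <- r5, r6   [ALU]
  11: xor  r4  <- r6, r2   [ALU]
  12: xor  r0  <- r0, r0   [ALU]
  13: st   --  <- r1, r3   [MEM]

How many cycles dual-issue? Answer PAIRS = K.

  cy0 -> i0 (xor) RAW+WAW r4
  cy1 -> i1 (ld) no-port MEM/MEM
  cy2 -> i2 (ld) WAW r5
  cy3 -> i3&i4 (sll+sub) dual
  cy4 -> i5&i6 (add+sub) dual
  cy5 -> i7 (ld) RAW r3
  cy6 -> i8 (xor) RAW r4
  cy7 -> i9&i10 (or+add) dual
  cy8 -> i11&i12 (xor+xor) dual
  cy9 -> i13 (st) tail

PAIRS = 4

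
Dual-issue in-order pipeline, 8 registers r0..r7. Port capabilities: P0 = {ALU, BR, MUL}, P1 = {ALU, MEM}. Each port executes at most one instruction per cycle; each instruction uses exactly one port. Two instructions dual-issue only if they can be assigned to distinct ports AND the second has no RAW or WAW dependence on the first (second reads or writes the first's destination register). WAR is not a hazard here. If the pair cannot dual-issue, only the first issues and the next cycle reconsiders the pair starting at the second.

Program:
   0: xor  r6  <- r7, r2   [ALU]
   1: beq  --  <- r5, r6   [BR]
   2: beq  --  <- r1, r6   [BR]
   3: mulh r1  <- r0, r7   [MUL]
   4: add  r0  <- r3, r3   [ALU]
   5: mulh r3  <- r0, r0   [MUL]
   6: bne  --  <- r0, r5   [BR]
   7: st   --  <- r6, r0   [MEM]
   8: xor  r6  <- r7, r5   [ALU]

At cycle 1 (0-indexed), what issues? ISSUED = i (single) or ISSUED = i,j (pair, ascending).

  cy0 -> i0 (xor.ALU) RAW r6
  cy1 -> i1 (beq.BR) no-port BR/BR
  cy2 -> i2 (beq.BR) no-port BR/MUL
  cy3 -> i3+i4 (mulh.MUL/add.ALU) dual
  cy4 -> i5 (mulh.MUL) no-port MUL/BR
  cy5 -> i6+i7 (bne.BR/st.MEM) dual
  cy6 -> i8 (xor.ALU) tail

ISSUED = 1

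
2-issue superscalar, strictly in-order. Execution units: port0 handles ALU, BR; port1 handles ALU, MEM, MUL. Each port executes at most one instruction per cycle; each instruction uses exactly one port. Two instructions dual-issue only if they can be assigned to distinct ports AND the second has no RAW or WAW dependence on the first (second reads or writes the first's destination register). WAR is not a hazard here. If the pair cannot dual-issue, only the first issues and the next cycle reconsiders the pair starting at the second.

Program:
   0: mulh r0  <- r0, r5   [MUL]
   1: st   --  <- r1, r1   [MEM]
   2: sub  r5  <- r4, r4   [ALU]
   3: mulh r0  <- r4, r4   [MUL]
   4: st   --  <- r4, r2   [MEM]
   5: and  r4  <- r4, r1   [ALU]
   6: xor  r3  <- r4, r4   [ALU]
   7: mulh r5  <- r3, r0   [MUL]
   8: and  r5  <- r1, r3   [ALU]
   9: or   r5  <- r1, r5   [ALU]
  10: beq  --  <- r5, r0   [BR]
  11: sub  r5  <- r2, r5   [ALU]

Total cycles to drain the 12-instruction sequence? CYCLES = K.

CYCLES = 9

  cy0 -> i0 (mulh.MUL) no-port MUL/MEM
  cy1 -> i1+i2 (st.MEM;sub.ALU) dual
  cy2 -> i3 (mulh.MUL) no-port MUL/MEM
  cy3 -> i4+i5 (st.MEM;and.ALU) dual
  cy4 -> i6 (xor.ALU) RAW r3
  cy5 -> i7 (mulh.MUL) WAW r5
  cy6 -> i8 (and.ALU) RAW+WAW r5
  cy7 -> i9 (or.ALU) RAW r5
  cy8 -> i10+i11 (beq.BR;sub.ALU) dual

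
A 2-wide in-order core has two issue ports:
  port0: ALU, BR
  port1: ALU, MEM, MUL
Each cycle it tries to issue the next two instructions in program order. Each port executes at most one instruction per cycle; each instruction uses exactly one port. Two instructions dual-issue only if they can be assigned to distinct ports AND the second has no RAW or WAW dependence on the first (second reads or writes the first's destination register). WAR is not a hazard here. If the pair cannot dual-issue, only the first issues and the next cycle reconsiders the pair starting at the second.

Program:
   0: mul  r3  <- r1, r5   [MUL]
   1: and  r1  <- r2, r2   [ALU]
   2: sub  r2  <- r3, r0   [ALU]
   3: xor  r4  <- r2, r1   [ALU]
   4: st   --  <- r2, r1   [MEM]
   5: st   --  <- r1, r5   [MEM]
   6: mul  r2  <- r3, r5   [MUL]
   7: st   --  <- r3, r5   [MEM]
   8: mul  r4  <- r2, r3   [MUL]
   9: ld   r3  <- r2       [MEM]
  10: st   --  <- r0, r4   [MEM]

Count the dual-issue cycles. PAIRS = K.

PAIRS = 2

#0 head=0: mul.MUL+and.ALU i0&i1 pair
#1 head=2: sub.ALU i2 RAW r2
#2 head=3: xor.ALU+st.MEM i3&i4 pair
#3 head=5: st.MEM i5 no-port MEM/MUL
#4 head=6: mul.MUL i6 no-port MUL/MEM
#5 head=7: st.MEM i7 no-port MEM/MUL
#6 head=8: mul.MUL i8 no-port MUL/MEM
#7 head=9: ld.MEM i9 no-port MEM/MEM
#8 head=10: st.MEM i10 tail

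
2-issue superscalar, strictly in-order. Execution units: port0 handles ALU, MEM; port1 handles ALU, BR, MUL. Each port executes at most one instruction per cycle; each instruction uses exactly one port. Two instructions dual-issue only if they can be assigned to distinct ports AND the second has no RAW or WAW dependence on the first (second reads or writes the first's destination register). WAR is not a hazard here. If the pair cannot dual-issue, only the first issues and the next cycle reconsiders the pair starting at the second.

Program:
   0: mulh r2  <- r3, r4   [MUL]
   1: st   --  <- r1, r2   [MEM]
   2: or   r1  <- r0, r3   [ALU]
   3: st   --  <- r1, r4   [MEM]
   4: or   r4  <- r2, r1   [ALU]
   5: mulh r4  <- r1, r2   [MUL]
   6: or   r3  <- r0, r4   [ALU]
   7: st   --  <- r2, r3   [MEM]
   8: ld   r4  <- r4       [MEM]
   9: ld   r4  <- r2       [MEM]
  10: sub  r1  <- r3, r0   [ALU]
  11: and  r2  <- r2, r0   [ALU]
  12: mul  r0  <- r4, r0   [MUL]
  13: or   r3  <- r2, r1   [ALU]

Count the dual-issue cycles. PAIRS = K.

PAIRS = 4

0. mulh.MUL @i0  | RAW r2
1. st.MEM+or.ALU @i1&i2  | 2-wide
2. st.MEM+or.ALU @i3&i4  | 2-wide
3. mulh.MUL @i5  | RAW r4
4. or.ALU @i6  | RAW r3
5. st.MEM @i7  | no-port MEM/MEM
6. ld.MEM @i8  | no-port MEM/MEM
7. ld.MEM+sub.ALU @i9&i10  | 2-wide
8. and.ALU+mul.MUL @i11&i12  | 2-wide
9. or.ALU @i13  | tail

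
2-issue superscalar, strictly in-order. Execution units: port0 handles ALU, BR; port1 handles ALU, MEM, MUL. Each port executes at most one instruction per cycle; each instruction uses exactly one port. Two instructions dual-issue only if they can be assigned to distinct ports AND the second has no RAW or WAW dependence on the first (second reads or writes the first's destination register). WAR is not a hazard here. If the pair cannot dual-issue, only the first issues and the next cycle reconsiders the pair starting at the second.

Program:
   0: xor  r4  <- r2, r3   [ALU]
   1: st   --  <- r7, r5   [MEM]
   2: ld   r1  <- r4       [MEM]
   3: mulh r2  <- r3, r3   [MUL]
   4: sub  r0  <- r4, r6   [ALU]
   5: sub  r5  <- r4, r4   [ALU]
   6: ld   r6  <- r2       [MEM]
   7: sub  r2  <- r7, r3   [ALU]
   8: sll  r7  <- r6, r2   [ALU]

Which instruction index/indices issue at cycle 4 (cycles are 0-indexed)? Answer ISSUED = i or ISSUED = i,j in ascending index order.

ISSUED = 7

[0] i0+i1  xor+st  -- pair
[1] i2  ld  -- no-port MEM/MUL
[2] i3+i4  mulh+sub  -- pair
[3] i5+i6  sub+ld  -- pair
[4] i7  sub  -- RAW r2
[5] i8  sll  -- tail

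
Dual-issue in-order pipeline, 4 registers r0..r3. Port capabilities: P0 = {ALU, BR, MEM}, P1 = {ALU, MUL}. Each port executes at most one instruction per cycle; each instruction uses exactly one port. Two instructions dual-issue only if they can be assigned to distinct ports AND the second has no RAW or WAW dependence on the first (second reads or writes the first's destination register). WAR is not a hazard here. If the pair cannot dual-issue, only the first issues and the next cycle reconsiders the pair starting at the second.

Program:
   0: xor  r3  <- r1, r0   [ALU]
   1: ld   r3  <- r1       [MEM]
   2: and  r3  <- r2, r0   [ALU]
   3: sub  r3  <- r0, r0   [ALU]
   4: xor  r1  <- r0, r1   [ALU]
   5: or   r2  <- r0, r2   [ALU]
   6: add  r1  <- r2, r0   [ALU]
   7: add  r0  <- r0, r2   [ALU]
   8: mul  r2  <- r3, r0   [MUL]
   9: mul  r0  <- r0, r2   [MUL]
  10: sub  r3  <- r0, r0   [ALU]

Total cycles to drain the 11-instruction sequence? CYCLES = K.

CYCLES = 9

t=0 i0:xor.ALU ; WAW r3
t=1 i1:ld.MEM ; WAW r3
t=2 i2:and.ALU ; WAW r3
t=3 i3,i4:sub.ALU xor.ALU ; pair
t=4 i5:or.ALU ; RAW r2
t=5 i6,i7:add.ALU add.ALU ; pair
t=6 i8:mul.MUL ; no-port MUL/MUL
t=7 i9:mul.MUL ; RAW r0
t=8 i10:sub.ALU ; tail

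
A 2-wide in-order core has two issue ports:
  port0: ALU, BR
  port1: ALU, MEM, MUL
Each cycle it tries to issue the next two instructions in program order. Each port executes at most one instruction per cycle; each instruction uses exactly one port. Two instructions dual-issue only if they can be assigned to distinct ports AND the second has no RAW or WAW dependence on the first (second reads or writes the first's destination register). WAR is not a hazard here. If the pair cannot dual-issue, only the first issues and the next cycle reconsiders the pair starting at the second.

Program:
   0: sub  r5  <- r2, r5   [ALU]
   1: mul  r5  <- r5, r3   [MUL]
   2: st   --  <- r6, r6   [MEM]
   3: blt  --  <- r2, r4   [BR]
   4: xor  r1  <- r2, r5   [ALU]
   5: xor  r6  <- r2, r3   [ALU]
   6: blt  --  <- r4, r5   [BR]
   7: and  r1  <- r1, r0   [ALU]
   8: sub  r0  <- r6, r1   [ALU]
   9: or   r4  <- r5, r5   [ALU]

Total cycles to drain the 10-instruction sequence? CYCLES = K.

CYCLES = 6

t=0 i0:sub ; RAW+WAW r5
t=1 i1:mul ; no-port MUL/MEM
t=2 i2,i3:st;blt ; 2-wide
t=3 i4,i5:xor;xor ; 2-wide
t=4 i6,i7:blt;and ; 2-wide
t=5 i8,i9:sub;or ; 2-wide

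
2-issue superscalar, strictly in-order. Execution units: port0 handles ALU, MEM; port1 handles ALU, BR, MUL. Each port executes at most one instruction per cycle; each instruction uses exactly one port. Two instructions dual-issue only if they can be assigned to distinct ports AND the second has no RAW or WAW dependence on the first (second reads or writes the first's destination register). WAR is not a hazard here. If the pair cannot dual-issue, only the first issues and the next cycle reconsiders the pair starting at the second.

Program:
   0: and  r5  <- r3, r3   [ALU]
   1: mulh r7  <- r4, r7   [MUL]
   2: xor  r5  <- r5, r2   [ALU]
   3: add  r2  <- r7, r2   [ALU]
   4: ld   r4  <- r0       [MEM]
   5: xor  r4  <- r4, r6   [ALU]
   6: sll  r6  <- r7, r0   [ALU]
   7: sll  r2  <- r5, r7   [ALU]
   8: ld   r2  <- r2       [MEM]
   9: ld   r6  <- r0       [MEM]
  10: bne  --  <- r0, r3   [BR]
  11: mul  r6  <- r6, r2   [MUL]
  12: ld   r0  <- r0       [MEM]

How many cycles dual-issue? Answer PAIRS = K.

PAIRS = 5

0. and.ALU+mulh.MUL @i0+i1  | 2-wide
1. xor.ALU+add.ALU @i2+i3  | 2-wide
2. ld.MEM @i4  | RAW+WAW r4
3. xor.ALU+sll.ALU @i5+i6  | 2-wide
4. sll.ALU @i7  | RAW+WAW r2
5. ld.MEM @i8  | no-port MEM/MEM
6. ld.MEM+bne.BR @i9+i10  | 2-wide
7. mul.MUL+ld.MEM @i11+i12  | 2-wide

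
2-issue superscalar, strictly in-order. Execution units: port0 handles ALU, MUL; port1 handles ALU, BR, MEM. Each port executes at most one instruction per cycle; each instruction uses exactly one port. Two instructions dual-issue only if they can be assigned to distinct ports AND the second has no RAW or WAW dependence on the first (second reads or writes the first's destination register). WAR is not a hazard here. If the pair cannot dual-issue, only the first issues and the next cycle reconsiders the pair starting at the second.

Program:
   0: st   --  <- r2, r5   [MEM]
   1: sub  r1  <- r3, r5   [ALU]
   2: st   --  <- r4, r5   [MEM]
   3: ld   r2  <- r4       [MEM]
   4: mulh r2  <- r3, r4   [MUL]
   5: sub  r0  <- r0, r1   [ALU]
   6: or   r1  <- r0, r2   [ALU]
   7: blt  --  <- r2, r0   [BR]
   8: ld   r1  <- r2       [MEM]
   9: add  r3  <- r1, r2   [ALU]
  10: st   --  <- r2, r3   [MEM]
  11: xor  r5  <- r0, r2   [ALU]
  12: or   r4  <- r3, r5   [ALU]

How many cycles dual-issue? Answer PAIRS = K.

PAIRS = 4

#0 head=0: st.MEM;sub.ALU i0&i1 pair
#1 head=2: st.MEM i2 no-port MEM/MEM
#2 head=3: ld.MEM i3 WAW r2
#3 head=4: mulh.MUL;sub.ALU i4&i5 pair
#4 head=6: or.ALU;blt.BR i6&i7 pair
#5 head=8: ld.MEM i8 RAW r1
#6 head=9: add.ALU i9 RAW r3
#7 head=10: st.MEM;xor.ALU i10&i11 pair
#8 head=12: or.ALU i12 tail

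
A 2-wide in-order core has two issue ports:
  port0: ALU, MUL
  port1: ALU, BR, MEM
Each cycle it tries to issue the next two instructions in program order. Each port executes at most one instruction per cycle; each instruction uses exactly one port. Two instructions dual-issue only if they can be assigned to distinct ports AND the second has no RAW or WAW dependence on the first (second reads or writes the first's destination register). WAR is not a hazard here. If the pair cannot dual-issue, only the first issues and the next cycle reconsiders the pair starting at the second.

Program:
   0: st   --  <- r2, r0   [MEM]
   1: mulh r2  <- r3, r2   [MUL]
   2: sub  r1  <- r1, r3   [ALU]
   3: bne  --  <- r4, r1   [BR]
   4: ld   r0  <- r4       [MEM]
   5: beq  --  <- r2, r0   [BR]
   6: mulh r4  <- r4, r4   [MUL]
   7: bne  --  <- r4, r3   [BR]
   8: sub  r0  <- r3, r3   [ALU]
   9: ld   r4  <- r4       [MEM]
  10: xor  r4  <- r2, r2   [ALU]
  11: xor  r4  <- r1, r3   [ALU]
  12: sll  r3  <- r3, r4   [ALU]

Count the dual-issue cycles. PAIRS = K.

[0] i0/i1  st+mulh  -- pair
[1] i2  sub  -- RAW r1
[2] i3  bne  -- no-port BR/MEM
[3] i4  ld  -- no-port MEM/BR
[4] i5/i6  beq+mulh  -- pair
[5] i7/i8  bne+sub  -- pair
[6] i9  ld  -- WAW r4
[7] i10  xor  -- WAW r4
[8] i11  xor  -- RAW r4
[9] i12  sll  -- tail

PAIRS = 3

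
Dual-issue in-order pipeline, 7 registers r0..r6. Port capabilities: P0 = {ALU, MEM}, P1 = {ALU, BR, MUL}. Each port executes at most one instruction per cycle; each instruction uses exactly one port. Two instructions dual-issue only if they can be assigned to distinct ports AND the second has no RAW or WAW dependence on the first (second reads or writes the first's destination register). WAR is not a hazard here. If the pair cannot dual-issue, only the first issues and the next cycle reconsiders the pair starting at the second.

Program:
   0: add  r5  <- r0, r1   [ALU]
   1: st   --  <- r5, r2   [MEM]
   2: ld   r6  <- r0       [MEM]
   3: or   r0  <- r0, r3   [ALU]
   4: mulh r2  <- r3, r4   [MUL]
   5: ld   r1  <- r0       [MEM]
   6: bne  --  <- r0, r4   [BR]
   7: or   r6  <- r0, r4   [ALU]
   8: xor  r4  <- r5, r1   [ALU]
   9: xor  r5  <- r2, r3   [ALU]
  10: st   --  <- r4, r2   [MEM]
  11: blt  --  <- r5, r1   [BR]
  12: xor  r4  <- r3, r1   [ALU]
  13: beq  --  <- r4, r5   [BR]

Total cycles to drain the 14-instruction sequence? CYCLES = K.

CYCLES = 9

  cy0 -> i0 (add) RAW r5
  cy1 -> i1 (st) no-port MEM/MEM
  cy2 -> i2/i3 (ld or) 2-wide
  cy3 -> i4/i5 (mulh ld) 2-wide
  cy4 -> i6/i7 (bne or) 2-wide
  cy5 -> i8/i9 (xor xor) 2-wide
  cy6 -> i10/i11 (st blt) 2-wide
  cy7 -> i12 (xor) RAW r4
  cy8 -> i13 (beq) tail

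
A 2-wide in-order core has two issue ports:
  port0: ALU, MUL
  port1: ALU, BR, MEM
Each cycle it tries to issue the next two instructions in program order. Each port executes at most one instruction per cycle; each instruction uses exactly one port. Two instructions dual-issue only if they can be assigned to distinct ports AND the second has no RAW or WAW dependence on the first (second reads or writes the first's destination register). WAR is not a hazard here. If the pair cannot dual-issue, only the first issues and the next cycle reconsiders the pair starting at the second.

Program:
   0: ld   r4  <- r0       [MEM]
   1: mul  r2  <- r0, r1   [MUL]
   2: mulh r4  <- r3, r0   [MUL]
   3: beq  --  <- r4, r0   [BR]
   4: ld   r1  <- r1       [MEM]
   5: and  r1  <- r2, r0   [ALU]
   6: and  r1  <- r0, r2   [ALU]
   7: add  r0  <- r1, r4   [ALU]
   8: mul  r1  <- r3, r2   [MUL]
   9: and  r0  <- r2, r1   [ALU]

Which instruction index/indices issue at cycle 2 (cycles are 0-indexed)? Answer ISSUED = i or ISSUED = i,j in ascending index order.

ISSUED = 3

[0] i0/i1  ld;mul  -- pair
[1] i2  mulh  -- RAW r4
[2] i3  beq  -- no-port BR/MEM
[3] i4  ld  -- WAW r1
[4] i5  and  -- WAW r1
[5] i6  and  -- RAW r1
[6] i7/i8  add;mul  -- pair
[7] i9  and  -- tail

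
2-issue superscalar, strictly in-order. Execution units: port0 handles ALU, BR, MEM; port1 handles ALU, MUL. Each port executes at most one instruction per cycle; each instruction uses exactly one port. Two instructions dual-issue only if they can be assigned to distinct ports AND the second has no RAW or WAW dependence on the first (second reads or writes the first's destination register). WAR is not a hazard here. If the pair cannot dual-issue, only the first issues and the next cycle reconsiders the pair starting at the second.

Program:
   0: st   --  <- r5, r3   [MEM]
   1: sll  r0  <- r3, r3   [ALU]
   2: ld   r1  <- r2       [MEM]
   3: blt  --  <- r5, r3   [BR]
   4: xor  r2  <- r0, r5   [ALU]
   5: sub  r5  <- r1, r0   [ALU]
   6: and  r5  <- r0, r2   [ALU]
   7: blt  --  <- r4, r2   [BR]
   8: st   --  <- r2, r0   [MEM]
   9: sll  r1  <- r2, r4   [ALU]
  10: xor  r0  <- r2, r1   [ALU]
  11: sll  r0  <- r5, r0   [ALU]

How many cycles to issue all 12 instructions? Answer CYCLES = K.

  cy0 -> i0/i1 (st.MEM/sll.ALU) 2-wide
  cy1 -> i2 (ld.MEM) no-port MEM/BR
  cy2 -> i3/i4 (blt.BR/xor.ALU) 2-wide
  cy3 -> i5 (sub.ALU) WAW r5
  cy4 -> i6/i7 (and.ALU/blt.BR) 2-wide
  cy5 -> i8/i9 (st.MEM/sll.ALU) 2-wide
  cy6 -> i10 (xor.ALU) RAW+WAW r0
  cy7 -> i11 (sll.ALU) tail

CYCLES = 8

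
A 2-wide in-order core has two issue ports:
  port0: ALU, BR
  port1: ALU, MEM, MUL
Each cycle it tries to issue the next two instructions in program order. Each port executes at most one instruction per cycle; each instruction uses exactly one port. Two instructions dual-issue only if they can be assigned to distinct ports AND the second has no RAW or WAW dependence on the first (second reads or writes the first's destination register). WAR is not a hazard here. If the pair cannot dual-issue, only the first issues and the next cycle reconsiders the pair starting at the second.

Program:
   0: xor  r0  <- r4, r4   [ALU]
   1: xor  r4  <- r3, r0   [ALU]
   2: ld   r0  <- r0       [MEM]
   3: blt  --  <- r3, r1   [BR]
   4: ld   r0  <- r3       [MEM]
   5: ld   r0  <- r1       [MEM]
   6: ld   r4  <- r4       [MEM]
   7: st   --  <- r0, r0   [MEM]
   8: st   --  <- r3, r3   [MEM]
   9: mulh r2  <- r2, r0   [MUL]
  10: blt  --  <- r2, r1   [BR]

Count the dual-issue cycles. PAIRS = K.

PAIRS = 2

0. xor @i0  | RAW r0
1. xor/ld @i1&i2  | pair
2. blt/ld @i3&i4  | pair
3. ld @i5  | no-port MEM/MEM
4. ld @i6  | no-port MEM/MEM
5. st @i7  | no-port MEM/MEM
6. st @i8  | no-port MEM/MUL
7. mulh @i9  | RAW r2
8. blt @i10  | tail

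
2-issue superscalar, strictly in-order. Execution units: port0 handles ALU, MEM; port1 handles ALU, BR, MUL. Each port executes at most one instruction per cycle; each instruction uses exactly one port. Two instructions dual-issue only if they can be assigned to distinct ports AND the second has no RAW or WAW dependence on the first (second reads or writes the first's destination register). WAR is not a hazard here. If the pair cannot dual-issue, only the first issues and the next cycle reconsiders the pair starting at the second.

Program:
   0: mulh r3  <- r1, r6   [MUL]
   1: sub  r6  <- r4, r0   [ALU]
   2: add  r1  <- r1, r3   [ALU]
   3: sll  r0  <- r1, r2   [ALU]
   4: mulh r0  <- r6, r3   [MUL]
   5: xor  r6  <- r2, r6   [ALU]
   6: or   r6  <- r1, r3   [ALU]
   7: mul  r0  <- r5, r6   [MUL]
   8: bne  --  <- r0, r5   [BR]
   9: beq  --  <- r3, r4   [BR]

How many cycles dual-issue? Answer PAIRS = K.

t=0 i0&i1:mulh sub ; pair
t=1 i2:add ; RAW r1
t=2 i3:sll ; WAW r0
t=3 i4&i5:mulh xor ; pair
t=4 i6:or ; RAW r6
t=5 i7:mul ; no-port MUL/BR
t=6 i8:bne ; no-port BR/BR
t=7 i9:beq ; tail

PAIRS = 2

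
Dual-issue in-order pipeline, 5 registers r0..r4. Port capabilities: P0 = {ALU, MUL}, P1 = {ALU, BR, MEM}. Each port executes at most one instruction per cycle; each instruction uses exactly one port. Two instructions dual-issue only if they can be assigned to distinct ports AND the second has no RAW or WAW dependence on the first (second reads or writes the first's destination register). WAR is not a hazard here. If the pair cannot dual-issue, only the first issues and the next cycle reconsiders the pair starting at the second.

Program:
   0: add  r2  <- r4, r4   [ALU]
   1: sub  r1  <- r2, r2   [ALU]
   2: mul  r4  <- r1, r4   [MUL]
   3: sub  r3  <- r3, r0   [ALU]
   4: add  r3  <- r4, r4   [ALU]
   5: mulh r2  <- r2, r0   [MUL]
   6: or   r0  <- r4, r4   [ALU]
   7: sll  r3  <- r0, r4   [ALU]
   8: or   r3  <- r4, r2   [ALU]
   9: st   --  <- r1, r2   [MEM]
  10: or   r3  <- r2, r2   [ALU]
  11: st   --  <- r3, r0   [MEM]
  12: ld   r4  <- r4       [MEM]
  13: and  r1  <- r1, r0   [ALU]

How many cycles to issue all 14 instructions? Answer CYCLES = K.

[0] i0  add  -- RAW r2
[1] i1  sub  -- RAW r1
[2] i2,i3  mul;sub  -- dual
[3] i4,i5  add;mulh  -- dual
[4] i6  or  -- RAW r0
[5] i7  sll  -- WAW r3
[6] i8,i9  or;st  -- dual
[7] i10  or  -- RAW r3
[8] i11  st  -- no-port MEM/MEM
[9] i12,i13  ld;and  -- dual

CYCLES = 10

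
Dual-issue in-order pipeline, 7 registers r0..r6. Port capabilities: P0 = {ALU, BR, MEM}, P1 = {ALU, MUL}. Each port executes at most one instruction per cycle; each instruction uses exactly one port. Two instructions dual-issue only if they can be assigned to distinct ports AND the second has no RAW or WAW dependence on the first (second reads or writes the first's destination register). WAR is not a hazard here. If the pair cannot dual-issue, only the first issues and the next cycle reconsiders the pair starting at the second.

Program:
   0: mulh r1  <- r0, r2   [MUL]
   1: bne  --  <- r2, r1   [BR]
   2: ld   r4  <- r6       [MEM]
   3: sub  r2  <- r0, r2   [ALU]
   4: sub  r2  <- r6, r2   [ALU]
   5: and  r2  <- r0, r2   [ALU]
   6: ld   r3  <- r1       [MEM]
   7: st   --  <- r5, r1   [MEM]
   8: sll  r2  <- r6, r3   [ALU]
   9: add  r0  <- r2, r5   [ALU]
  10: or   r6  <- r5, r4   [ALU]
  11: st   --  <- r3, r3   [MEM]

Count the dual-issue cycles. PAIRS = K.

  cy0 -> i0 (mulh.MUL) RAW r1
  cy1 -> i1 (bne.BR) no-port BR/MEM
  cy2 -> i2+i3 (ld.MEM+sub.ALU) dual
  cy3 -> i4 (sub.ALU) RAW+WAW r2
  cy4 -> i5+i6 (and.ALU+ld.MEM) dual
  cy5 -> i7+i8 (st.MEM+sll.ALU) dual
  cy6 -> i9+i10 (add.ALU+or.ALU) dual
  cy7 -> i11 (st.MEM) tail

PAIRS = 4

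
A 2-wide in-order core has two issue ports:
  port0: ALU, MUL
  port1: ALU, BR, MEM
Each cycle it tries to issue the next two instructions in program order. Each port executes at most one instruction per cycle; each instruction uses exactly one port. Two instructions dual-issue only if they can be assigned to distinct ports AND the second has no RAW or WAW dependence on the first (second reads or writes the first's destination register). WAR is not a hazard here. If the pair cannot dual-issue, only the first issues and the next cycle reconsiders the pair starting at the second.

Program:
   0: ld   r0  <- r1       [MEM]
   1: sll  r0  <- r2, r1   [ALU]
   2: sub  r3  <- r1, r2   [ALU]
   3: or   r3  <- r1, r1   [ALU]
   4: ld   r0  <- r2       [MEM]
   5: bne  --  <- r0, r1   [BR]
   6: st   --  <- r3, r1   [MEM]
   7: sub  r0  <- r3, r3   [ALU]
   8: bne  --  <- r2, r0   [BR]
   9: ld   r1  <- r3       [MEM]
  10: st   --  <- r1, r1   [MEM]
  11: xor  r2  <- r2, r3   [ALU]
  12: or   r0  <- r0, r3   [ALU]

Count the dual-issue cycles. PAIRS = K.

PAIRS = 4

[0] i0  ld  -- WAW r0
[1] i1+i2  sll;sub  -- 2-wide
[2] i3+i4  or;ld  -- 2-wide
[3] i5  bne  -- no-port BR/MEM
[4] i6+i7  st;sub  -- 2-wide
[5] i8  bne  -- no-port BR/MEM
[6] i9  ld  -- no-port MEM/MEM
[7] i10+i11  st;xor  -- 2-wide
[8] i12  or  -- tail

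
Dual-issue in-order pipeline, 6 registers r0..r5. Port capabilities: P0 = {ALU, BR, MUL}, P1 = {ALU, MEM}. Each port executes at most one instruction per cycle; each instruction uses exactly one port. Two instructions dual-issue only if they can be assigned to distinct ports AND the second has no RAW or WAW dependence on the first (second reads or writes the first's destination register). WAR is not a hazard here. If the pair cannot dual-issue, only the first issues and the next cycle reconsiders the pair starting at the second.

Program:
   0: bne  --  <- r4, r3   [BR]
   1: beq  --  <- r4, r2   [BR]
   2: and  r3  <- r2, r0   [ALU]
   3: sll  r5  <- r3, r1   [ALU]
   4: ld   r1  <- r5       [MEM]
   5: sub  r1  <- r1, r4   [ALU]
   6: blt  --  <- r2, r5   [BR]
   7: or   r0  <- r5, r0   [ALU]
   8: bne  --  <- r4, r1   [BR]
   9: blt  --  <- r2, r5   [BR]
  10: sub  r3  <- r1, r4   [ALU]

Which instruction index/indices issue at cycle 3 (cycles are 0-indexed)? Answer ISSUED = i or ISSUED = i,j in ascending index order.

t=0 i0:bne ; no-port BR/BR
t=1 i1/i2:beq/and ; dual
t=2 i3:sll ; RAW r5
t=3 i4:ld ; RAW+WAW r1
t=4 i5/i6:sub/blt ; dual
t=5 i7/i8:or/bne ; dual
t=6 i9/i10:blt/sub ; dual

ISSUED = 4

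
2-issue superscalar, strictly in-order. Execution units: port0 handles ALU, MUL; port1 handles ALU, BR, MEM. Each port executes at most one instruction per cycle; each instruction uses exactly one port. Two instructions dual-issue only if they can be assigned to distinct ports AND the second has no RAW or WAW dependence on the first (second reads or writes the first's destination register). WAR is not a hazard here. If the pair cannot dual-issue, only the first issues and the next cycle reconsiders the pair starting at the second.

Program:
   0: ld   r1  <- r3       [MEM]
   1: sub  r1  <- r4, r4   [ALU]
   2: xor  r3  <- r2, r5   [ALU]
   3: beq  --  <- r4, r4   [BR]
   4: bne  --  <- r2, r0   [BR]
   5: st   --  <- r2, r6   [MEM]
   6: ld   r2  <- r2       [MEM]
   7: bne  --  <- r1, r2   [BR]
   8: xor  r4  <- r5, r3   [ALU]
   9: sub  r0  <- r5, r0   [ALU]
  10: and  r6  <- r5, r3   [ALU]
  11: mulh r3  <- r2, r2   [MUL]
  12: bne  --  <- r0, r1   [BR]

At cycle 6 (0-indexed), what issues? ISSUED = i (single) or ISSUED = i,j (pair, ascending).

ISSUED = 7,8

[0] i0  ld.MEM  -- WAW r1
[1] i1+i2  sub.ALU+xor.ALU  -- 2-wide
[2] i3  beq.BR  -- no-port BR/BR
[3] i4  bne.BR  -- no-port BR/MEM
[4] i5  st.MEM  -- no-port MEM/MEM
[5] i6  ld.MEM  -- no-port MEM/BR
[6] i7+i8  bne.BR+xor.ALU  -- 2-wide
[7] i9+i10  sub.ALU+and.ALU  -- 2-wide
[8] i11+i12  mulh.MUL+bne.BR  -- 2-wide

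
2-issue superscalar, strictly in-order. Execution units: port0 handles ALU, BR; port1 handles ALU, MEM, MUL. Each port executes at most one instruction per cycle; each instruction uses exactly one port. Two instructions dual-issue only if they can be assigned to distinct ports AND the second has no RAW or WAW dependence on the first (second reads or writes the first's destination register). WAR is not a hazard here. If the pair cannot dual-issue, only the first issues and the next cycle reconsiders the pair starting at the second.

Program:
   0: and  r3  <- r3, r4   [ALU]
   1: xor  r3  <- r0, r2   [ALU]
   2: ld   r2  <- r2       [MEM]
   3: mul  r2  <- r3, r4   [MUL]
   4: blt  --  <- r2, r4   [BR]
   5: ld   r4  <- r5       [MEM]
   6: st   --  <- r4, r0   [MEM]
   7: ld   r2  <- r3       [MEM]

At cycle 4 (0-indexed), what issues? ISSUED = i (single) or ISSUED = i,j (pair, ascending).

0. and.ALU @i0  | WAW r3
1. xor.ALU+ld.MEM @i1/i2  | dual
2. mul.MUL @i3  | RAW r2
3. blt.BR+ld.MEM @i4/i5  | dual
4. st.MEM @i6  | no-port MEM/MEM
5. ld.MEM @i7  | tail

ISSUED = 6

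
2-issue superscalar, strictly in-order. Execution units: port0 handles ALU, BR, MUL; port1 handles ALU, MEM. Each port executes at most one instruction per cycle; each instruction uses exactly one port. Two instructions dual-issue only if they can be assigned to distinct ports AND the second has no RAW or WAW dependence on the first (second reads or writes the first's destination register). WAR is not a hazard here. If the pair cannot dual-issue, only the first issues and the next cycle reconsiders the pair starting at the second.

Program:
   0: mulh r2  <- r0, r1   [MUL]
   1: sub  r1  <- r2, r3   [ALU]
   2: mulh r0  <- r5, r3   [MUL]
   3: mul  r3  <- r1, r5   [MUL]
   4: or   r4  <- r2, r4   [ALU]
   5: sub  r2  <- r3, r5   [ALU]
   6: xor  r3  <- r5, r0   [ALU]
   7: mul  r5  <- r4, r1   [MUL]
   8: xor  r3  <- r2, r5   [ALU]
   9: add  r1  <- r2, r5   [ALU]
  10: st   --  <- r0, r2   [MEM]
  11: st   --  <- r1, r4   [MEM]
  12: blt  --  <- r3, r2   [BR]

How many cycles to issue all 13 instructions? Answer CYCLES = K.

0. mulh.MUL @i0  | RAW r2
1. sub.ALU/mulh.MUL @i1,i2  | pair
2. mul.MUL/or.ALU @i3,i4  | pair
3. sub.ALU/xor.ALU @i5,i6  | pair
4. mul.MUL @i7  | RAW r5
5. xor.ALU/add.ALU @i8,i9  | pair
6. st.MEM @i10  | no-port MEM/MEM
7. st.MEM/blt.BR @i11,i12  | pair

CYCLES = 8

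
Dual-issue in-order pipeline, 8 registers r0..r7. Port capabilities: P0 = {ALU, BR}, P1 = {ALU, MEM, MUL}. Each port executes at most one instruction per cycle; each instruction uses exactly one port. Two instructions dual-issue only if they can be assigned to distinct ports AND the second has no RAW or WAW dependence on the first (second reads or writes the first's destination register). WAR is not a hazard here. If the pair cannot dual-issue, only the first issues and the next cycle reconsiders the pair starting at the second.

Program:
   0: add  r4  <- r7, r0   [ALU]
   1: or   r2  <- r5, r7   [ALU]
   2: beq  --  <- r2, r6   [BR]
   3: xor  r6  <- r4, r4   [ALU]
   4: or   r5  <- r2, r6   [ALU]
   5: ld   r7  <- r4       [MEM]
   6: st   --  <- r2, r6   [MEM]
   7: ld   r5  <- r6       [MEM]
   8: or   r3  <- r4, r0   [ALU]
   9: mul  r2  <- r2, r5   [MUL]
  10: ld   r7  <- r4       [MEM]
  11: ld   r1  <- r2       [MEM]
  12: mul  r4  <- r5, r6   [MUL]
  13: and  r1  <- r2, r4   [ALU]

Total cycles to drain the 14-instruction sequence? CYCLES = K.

CYCLES = 10

  cy0 -> i0&i1 (add or) pair
  cy1 -> i2&i3 (beq xor) pair
  cy2 -> i4&i5 (or ld) pair
  cy3 -> i6 (st) no-port MEM/MEM
  cy4 -> i7&i8 (ld or) pair
  cy5 -> i9 (mul) no-port MUL/MEM
  cy6 -> i10 (ld) no-port MEM/MEM
  cy7 -> i11 (ld) no-port MEM/MUL
  cy8 -> i12 (mul) RAW r4
  cy9 -> i13 (and) tail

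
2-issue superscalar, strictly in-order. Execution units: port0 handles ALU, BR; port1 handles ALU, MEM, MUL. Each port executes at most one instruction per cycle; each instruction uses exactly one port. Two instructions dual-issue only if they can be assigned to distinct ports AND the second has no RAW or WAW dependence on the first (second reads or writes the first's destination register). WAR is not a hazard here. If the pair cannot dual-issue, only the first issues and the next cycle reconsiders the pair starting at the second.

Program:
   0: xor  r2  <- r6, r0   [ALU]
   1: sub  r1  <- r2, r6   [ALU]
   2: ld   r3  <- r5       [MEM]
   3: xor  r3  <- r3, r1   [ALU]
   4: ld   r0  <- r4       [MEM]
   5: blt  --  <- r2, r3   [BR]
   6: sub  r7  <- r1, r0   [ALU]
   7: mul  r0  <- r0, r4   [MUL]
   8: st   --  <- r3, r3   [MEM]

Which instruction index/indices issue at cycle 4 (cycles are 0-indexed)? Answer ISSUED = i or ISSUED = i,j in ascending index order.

[0] i0  xor.ALU  -- RAW r2
[1] i1,i2  sub.ALU;ld.MEM  -- 2-wide
[2] i3,i4  xor.ALU;ld.MEM  -- 2-wide
[3] i5,i6  blt.BR;sub.ALU  -- 2-wide
[4] i7  mul.MUL  -- no-port MUL/MEM
[5] i8  st.MEM  -- tail

ISSUED = 7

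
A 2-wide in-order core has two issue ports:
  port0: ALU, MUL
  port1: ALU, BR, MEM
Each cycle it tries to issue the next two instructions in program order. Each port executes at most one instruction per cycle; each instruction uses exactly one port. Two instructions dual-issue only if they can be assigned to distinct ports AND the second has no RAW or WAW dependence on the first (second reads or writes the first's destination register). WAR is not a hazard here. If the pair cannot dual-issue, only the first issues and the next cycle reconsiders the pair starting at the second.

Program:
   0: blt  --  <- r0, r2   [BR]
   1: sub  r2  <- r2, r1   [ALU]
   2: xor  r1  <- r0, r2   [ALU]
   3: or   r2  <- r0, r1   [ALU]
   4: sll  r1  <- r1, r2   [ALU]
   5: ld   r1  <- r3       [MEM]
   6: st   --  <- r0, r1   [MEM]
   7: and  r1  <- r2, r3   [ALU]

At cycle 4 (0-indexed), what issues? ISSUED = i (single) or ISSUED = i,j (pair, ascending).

t=0 i0/i1:blt.BR/sub.ALU ; 2-wide
t=1 i2:xor.ALU ; RAW r1
t=2 i3:or.ALU ; RAW r2
t=3 i4:sll.ALU ; WAW r1
t=4 i5:ld.MEM ; no-port MEM/MEM
t=5 i6/i7:st.MEM/and.ALU ; 2-wide

ISSUED = 5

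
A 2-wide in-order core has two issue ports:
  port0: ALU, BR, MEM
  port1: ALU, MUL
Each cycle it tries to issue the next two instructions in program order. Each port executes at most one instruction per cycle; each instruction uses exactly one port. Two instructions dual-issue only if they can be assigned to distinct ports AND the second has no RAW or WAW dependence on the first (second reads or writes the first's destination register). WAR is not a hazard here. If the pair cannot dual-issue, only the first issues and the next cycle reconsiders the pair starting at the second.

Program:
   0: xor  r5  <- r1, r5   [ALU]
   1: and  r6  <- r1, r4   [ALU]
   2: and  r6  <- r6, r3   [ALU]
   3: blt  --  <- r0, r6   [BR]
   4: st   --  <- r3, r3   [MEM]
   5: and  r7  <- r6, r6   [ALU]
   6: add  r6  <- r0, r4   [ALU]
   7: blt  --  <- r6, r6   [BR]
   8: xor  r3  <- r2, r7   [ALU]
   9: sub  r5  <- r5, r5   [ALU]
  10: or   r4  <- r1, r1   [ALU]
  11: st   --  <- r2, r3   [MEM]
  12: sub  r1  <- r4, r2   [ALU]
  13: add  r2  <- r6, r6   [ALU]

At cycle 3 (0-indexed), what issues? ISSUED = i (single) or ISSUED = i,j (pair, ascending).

ISSUED = 4,5

#0 head=0: xor.ALU+and.ALU i0&i1 pair
#1 head=2: and.ALU i2 RAW r6
#2 head=3: blt.BR i3 no-port BR/MEM
#3 head=4: st.MEM+and.ALU i4&i5 pair
#4 head=6: add.ALU i6 RAW r6
#5 head=7: blt.BR+xor.ALU i7&i8 pair
#6 head=9: sub.ALU+or.ALU i9&i10 pair
#7 head=11: st.MEM+sub.ALU i11&i12 pair
#8 head=13: add.ALU i13 tail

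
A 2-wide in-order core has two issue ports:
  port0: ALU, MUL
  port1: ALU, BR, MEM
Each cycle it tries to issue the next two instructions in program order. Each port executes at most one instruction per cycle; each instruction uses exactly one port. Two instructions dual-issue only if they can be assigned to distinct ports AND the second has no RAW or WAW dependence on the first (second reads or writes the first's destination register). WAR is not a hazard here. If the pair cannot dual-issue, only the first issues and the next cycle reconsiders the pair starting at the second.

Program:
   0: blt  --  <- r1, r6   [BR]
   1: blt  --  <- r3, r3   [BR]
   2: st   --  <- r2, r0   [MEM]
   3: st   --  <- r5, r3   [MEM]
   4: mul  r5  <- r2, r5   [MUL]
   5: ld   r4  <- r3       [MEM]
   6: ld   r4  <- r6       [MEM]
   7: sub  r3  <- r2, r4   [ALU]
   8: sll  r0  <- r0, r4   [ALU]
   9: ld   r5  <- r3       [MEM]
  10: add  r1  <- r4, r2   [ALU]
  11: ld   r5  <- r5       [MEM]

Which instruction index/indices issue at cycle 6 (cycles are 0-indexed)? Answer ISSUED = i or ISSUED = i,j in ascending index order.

ISSUED = 7,8

t=0 i0:blt ; no-port BR/BR
t=1 i1:blt ; no-port BR/MEM
t=2 i2:st ; no-port MEM/MEM
t=3 i3/i4:st;mul ; dual
t=4 i5:ld ; no-port MEM/MEM
t=5 i6:ld ; RAW r4
t=6 i7/i8:sub;sll ; dual
t=7 i9/i10:ld;add ; dual
t=8 i11:ld ; tail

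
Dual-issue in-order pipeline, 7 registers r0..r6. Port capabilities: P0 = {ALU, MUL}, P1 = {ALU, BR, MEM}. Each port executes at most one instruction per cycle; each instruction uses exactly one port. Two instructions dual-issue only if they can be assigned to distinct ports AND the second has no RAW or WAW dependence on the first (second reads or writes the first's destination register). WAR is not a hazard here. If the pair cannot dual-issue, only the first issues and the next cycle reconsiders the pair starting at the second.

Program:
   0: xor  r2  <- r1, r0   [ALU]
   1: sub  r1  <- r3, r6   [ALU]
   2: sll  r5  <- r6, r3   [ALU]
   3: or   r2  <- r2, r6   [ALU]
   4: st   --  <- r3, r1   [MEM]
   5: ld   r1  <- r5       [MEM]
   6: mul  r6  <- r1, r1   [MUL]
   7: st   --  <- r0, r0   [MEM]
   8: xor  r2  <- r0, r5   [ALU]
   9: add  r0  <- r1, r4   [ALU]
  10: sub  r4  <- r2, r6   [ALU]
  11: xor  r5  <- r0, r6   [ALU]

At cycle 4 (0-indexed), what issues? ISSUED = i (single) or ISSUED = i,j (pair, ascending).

t=0 i0,i1:xor.ALU/sub.ALU ; 2-wide
t=1 i2,i3:sll.ALU/or.ALU ; 2-wide
t=2 i4:st.MEM ; no-port MEM/MEM
t=3 i5:ld.MEM ; RAW r1
t=4 i6,i7:mul.MUL/st.MEM ; 2-wide
t=5 i8,i9:xor.ALU/add.ALU ; 2-wide
t=6 i10,i11:sub.ALU/xor.ALU ; 2-wide

ISSUED = 6,7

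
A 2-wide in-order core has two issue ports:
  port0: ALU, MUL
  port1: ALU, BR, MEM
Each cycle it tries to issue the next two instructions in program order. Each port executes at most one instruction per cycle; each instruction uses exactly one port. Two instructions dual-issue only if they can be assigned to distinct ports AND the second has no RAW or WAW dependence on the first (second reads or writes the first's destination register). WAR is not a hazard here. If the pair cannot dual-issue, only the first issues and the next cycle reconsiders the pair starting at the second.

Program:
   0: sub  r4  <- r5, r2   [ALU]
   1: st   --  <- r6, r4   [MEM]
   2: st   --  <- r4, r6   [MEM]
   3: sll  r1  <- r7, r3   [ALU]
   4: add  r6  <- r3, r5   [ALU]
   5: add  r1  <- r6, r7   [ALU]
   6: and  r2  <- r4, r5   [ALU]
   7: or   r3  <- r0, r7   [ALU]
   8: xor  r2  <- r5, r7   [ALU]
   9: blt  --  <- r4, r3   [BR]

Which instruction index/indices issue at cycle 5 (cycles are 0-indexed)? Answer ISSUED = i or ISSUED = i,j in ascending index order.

0. sub @i0  | RAW r4
1. st @i1  | no-port MEM/MEM
2. st;sll @i2+i3  | pair
3. add @i4  | RAW r6
4. add;and @i5+i6  | pair
5. or;xor @i7+i8  | pair
6. blt @i9  | tail

ISSUED = 7,8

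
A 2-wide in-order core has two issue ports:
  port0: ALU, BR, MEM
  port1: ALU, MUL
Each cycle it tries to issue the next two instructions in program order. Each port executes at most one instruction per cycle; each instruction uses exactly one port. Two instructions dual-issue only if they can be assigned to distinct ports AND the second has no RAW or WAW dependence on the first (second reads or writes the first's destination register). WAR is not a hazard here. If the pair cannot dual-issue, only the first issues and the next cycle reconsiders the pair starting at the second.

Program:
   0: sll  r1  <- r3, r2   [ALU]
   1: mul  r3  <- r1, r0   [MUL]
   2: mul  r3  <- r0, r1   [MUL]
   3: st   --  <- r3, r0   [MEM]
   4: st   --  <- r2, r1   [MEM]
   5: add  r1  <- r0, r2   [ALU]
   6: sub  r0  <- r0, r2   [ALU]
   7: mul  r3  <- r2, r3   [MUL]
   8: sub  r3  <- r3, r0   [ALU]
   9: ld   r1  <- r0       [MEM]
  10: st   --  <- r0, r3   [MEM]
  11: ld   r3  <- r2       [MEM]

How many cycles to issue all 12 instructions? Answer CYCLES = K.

CYCLES = 9

0. sll @i0  | RAW r1
1. mul @i1  | no-port MUL/MUL
2. mul @i2  | RAW r3
3. st @i3  | no-port MEM/MEM
4. st+add @i4,i5  | dual
5. sub+mul @i6,i7  | dual
6. sub+ld @i8,i9  | dual
7. st @i10  | no-port MEM/MEM
8. ld @i11  | tail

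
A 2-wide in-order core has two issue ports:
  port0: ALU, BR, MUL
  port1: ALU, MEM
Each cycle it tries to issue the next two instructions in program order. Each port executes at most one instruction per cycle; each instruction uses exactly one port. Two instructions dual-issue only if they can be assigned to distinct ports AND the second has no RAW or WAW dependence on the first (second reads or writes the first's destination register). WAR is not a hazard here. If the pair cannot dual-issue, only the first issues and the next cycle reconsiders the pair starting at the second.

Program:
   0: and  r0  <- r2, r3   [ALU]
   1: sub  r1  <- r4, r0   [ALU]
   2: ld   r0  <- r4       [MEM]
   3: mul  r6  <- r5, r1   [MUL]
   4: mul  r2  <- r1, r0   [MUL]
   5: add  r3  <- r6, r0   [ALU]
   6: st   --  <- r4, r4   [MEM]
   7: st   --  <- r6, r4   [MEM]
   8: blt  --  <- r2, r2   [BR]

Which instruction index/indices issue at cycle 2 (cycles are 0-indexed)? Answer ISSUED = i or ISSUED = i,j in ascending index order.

ISSUED = 3

[0] i0  and.ALU  -- RAW r0
[1] i1&i2  sub.ALU ld.MEM  -- dual
[2] i3  mul.MUL  -- no-port MUL/MUL
[3] i4&i5  mul.MUL add.ALU  -- dual
[4] i6  st.MEM  -- no-port MEM/MEM
[5] i7&i8  st.MEM blt.BR  -- dual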